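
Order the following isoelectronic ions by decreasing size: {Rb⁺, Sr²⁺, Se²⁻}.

All of these have 36 electrons, so size is governed by nuclear charge alone: the more protons, the stronger the pull on the same electron cloud, and the smaller the ion.
Nuclear charges: Sr²⁺ (Z=38), Rb⁺ (Z=37), Se²⁻ (Z=34).
Largest to smallest: Se²⁻ > Rb⁺ > Sr²⁺.

Se²⁻ > Rb⁺ > Sr²⁺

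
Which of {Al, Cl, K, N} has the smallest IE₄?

IE_4 is the cost of taking one more electron from the +3 cation: Al³⁺ is the bare [Ne] core; Cl³⁺ still has 4 valence electrons; K³⁺ is already 2 electrons into the core; N³⁺ still has 2 valence electrons.
Usually core removal costs more than valence removal, but here the competition is close: a tightly held n=2 valence electron can cost more to remove than an n=3 core electron, so the actual values have to decide it.
Valence configurations: Cl³⁺ [Ne]3s²3p², N³⁺ [He]2s².
The numbers (kJ/mol): Al 11577, Cl 5159, K 5877, N 7475.
Putting it together, IE_4: Cl < K < N < Al.

Cl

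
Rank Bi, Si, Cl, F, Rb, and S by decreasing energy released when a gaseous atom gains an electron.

F is in period 2, group 17; Si is in period 3, group 14; S is in period 3, group 16; Cl is in period 3, group 17; Rb is in period 5, group 1; Bi is in period 6, group 15.
Electron affinity generally becomes more exothermic across a period toward the halogens and less exothermic down a group.
These span different periods and groups, so the two trends combine.
Bi > Rb: period and group pull opposite ways; the across-period shift dominates (91 vs 47 kJ/mol).
Si > Bi: the two effects oppose for this pair; the down-group effect wins (134 vs 91 kJ/mol).
S > Si: both are in period 3; the period trend gives S the larger value.
F > S: both effects reinforce here, so F is clearly the higher of the two.
Cl > F: this pair runs against the simple trend — see the exception note.
Note the exception: Cl has a higher electron affinity than F, contrary to the simple trend — F's small 2p subshell makes the incoming electron feel strong e⁻–e⁻ repulsion, so Cl actually releases more energy on gaining an electron.
For reference (kJ/mol): F 328, Si 134, S 200, Cl 349, Rb 47, Bi 91.
So from highest to lowest: Cl > F > S > Si > Bi > Rb.

Cl > F > S > Si > Bi > Rb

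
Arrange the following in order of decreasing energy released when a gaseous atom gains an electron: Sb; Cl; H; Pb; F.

H is in period 1, group 1; F is in period 2, group 17; Cl is in period 3, group 17; Sb is in period 5, group 15; Pb is in period 6, group 14.
Atoms with high Z_eff and room in the valence shell (especially the halogens) have the most exothermic electron affinities.
These span different periods and groups, so the two trends combine.
H > Pb: period and group pull opposite ways; the down-group shift dominates (73 vs 35 kJ/mol).
Sb > H: the two effects oppose for this pair; the across-period effect wins (103 vs 73 kJ/mol).
F > Sb: relative to Sb, both the across-period and down-group shifts push F's electron affinity up.
Cl > F: this pair runs against the simple trend — see the exception note.
Note the exception: Cl has a higher electron affinity than F, contrary to the simple trend — F's small 2p subshell makes the incoming electron feel strong e⁻–e⁻ repulsion, so Cl actually releases more energy on gaining an electron.
For reference (kJ/mol): H 73, F 328, Cl 349, Sb 103, Pb 35.
So from highest to lowest: Cl > F > Sb > H > Pb.

Cl > F > Sb > H > Pb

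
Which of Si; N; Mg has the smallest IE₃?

IE_3 is the cost of taking one more electron from the +2 cation: Si²⁺ still has 2 valence electrons; N²⁺ still has 3 valence electrons; Mg²⁺ is the bare [Ne] core.
Breaking into a closed-shell core is much more expensive than removing a leftover valence electron — Mg has the largest IE_3 here.
Valence configurations: Si²⁺ [Ne]3s², N²⁺ [He]2s²2p¹.
Approximate IE_3 values (kJ/mol): Si 3232, N 4578, Mg 7733.
Overall IE_3 order: Si < N < Mg.

Si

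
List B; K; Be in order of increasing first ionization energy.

Be is in period 2, group 2; B is in period 2, group 13; K is in period 4, group 1.
Removing the outermost electron gets harder across a period and easier down a group.
Neither a single period nor a single group — weigh both effects.
B > K: both effects reinforce here, so B is clearly the higher of the two.
Be > B: this pair runs against the simple trend — see the exception note.
Note the exception: Be has a higher first ionization energy than B, contrary to the simple trend — removing B's lone 2p electron is easier than breaking Be's filled 2s².
Approximate values (kJ/mol): Be 900, B 801, K 419.
So from lowest to highest: K < B < Be.

K < B < Be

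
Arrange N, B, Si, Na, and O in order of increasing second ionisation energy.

Si < B < N < O < Na

Consider each +1 ion: N⁺ still has 4 valence electrons; B⁺ still has 2 valence electrons; Si⁺ still has 3 valence electrons; Na⁺ is the bare [Ne] core; O⁺ still has 5 valence electrons.
Pulling an electron out of a noble-gas core costs far more than removing a remaining valence electron, so Na sits at the high end of IE_2.
Valence configurations: N⁺ [He]2s²2p², B⁺ [He]2s², Si⁺ [Ne]3s²3p¹, O⁺ [He]2s²2p³.
Approximate IE_2 values (kJ/mol): N 2856, B 2427, Si 1577, Na 4562, O 3388.
Overall IE_2 order: Si < B < N < O < Na.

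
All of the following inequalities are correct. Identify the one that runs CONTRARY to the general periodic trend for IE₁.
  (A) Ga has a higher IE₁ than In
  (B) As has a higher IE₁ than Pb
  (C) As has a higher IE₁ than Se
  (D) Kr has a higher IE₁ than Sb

The general trend: IE₁ increases across a period and decreases down a group.
(A) Ga (period 4, group 13) vs In (period 5, group 13): the stated order agrees with the simple trend.
(B) As (period 4, group 15) vs Pb (period 6, group 14): the stated order agrees with the simple trend.
(C) As (period 4, group 15) vs Se (period 4, group 16): the stated order contradicts the simple trend.
(D) Kr (period 4, group 18) vs Sb (period 5, group 15): the stated order agrees with the simple trend.
The exception is (C): Se (4p⁴) ionizes more easily than half-filled As (4p³).

(C)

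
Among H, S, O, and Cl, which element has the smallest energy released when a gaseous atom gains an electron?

Adding an electron releases more energy for atoms nearer the top right (short of the noble gases).
Neither a single period nor a single group — weigh both effects.
O > H: the two effects oppose for this pair; the across-period effect wins (141 vs 73 kJ/mol).
S > O: this pair runs against the simple trend — see the exception note.
Cl > S: Cl lies to the right of S in period 3, so the across-period effect alone puts Cl higher.
Note the exception: S has a higher electron affinity than O, contrary to the simple trend — the compact 2p subshell of O repels the added electron more than S's larger 3p does.
For reference (kJ/mol): H 73, O 141, S 200, Cl 349.
The smallest energy released when a gaseous atom gains an electron among these belongs to H.

H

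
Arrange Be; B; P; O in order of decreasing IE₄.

B > Be > O > P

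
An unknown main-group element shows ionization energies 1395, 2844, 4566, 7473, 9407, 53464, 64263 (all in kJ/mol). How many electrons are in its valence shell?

Look for the largest jump between consecutive ionization energies: IE6/IE5 ≈ 5.7, far larger than any earlier ratio.
That jump marks the point where a core electron is being removed. So the atom has 5 valence electrons.

5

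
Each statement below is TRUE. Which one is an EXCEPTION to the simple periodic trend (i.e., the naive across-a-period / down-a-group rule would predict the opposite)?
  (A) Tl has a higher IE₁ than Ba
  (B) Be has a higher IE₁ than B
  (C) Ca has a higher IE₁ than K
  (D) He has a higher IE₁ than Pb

(B)

The general trend: IE₁ increases across a period and decreases down a group.
(A) Tl (period 6, group 13) vs Ba (period 6, group 2): the stated order agrees with the simple trend.
(B) Be (period 2, group 2) vs B (period 2, group 13): the stated order contradicts the simple trend.
(C) Ca (period 4, group 2) vs K (period 4, group 1): the stated order agrees with the simple trend.
(D) He (period 1, group 18) vs Pb (period 6, group 14): the stated order agrees with the simple trend.
The exception is (B): removing B's lone 2p electron is easier than breaking Be's filled 2s².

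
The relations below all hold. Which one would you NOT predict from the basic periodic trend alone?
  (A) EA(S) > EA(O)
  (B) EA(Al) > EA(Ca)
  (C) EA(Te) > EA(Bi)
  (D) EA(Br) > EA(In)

The general trend: electron affinity increases across a period and decreases down a group.
(A) S (period 3, group 16) vs O (period 2, group 16): the stated order contradicts the simple trend.
(B) Al (period 3, group 13) vs Ca (period 4, group 2): the stated order agrees with the simple trend.
(C) Te (period 5, group 16) vs Bi (period 6, group 15): the stated order agrees with the simple trend.
(D) Br (period 4, group 17) vs In (period 5, group 13): the stated order agrees with the simple trend.
The exception is (A): the compact 2p subshell of O repels the added electron more than S's larger 3p does.

(A)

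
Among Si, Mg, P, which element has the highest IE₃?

Mg

After 2 electrons have been removed, what remains? Si²⁺ still has 2 valence electrons; Mg²⁺ is the bare [Ne] core; P²⁺ still has 3 valence electrons.
Breaking into a closed-shell core is much more expensive than removing a leftover valence electron — Mg has the largest IE_3 here.
Valence configurations: Si²⁺ [Ne]3s², P²⁺ [Ne]3s²3p¹.
P²⁺ loses a lone 3p electron whereas Si²⁺ must break into a filled 3s² pair, so IE_3(Si) > IE_3(P) even though P has the higher nuclear charge.
Approximate IE_3 values (kJ/mol): Si 3232, Mg 7733, P 2914.
Hence IE_3: P < Si < Mg.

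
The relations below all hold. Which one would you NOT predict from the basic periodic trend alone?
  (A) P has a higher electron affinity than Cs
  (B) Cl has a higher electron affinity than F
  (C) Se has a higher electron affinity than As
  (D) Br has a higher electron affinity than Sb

(B)

The general trend: electron affinity increases across a period and decreases down a group.
(A) P (period 3, group 15) vs Cs (period 6, group 1): the stated order agrees with the simple trend.
(B) Cl (period 3, group 17) vs F (period 2, group 17): the stated order contradicts the simple trend.
(C) Se (period 4, group 16) vs As (period 4, group 15): the stated order agrees with the simple trend.
(D) Br (period 4, group 17) vs Sb (period 5, group 15): the stated order agrees with the simple trend.
The exception is (B): F's small 2p subshell makes the incoming electron feel strong e⁻–e⁻ repulsion, so Cl actually releases more energy on gaining an electron.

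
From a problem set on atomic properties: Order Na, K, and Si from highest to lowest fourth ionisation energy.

Consider each +3 ion: Na³⁺ is already 2 electrons into the core; K³⁺ is already 2 electrons into the core; Si³⁺ still has 1 valence electron.
Breaking into a closed-shell core is much more expensive than removing a leftover valence electron — K and Na have the largest IE_4 here.
The numbers (kJ/mol): Na 9543, K 5877, Si 4356.
So the fourth ionization energies run Si < K < Na.

Na > K > Si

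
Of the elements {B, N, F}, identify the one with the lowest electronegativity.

B

B is in period 2, group 13; N is in period 2, group 15; F is in period 2, group 17.
EN rises left→right (higher Z_eff, smaller atoms) and falls top→bottom (larger, more shielded atoms).
All lie in period 2, so electronegativity increases left to right.
The lowest electronegativity among these belongs to B.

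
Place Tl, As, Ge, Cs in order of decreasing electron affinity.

Ge, As, Cs, Tl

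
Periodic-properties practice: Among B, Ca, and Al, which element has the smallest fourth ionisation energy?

IE_4 is the cost of taking one more electron from the +3 cation: B³⁺ is the bare [He] core; Ca³⁺ is already 1 electron into the core; Al³⁺ is the bare [Ne] core.
All of these are removing an electron from a noble-gas core or deeper; the smaller core (lower principal quantum number) is held far more tightly, and within a period the higher nuclear charge binds the same core more tightly.
Tabulated IE_4 (kJ/mol): B 25026, Ca 6491, Al 11577.
Overall IE_4 order: Ca < Al < B.

Ca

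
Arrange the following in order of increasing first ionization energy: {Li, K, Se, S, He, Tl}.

IE₁ increases left→right with effective nuclear charge and decreases top→bottom as the valence shell moves farther out.
Neither a single period nor a single group — weigh both effects.
Li > K: they share group 1; the group trend gives Li the larger value.
Tl > Li: the two effects oppose for this pair; the across-period effect wins (589 vs 520 kJ/mol).
Se > Tl: relative to Tl, both the across-period and down-group shifts push Se's first ionization energy up.
S > Se: they share group 16; the group trend gives S the larger value.
He > S: relative to S, both the across-period and down-group shifts push He's first ionization energy up.
Approximate values (kJ/mol): He 2372, Li 520, S 1000, K 419, Se 941, Tl 589.
So from lowest to highest: K < Li < Tl < Se < S < He.

K < Li < Tl < Se < S < He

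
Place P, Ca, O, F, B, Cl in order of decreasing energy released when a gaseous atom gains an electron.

Cl > F > O > P > B > Ca

B is in period 2, group 13; O is in period 2, group 16; F is in period 2, group 17; P is in period 3, group 15; Cl is in period 3, group 17; Ca is in period 4, group 2.
EA tends to increase across a period and decrease down a group, though the pattern is less regular than for IE or radius.
Here both period and group differ, so the two effects have to be weighed against each other.
B > Ca: relative to Ca, both the across-period and down-group shifts push B's electron affinity up.
P > B: the two effects oppose for this pair; the across-period effect wins (72 vs 27 kJ/mol).
O > P: relative to P, both the across-period and down-group shifts push O's electron affinity up.
F > O: F lies to the right of O in period 2, so the across-period effect alone puts F higher.
Cl > F: this pair runs against the simple trend — see the exception note.
Note the exception: Cl has a higher electron affinity than F, contrary to the simple trend — F's small 2p subshell makes the incoming electron feel strong e⁻–e⁻ repulsion, so Cl actually releases more energy on gaining an electron.
Tabulated electron affinity (kJ/mol): B 27, O 141, F 328, P 72, Cl 349, Ca 2.
So from highest to lowest: Cl > F > O > P > B > Ca.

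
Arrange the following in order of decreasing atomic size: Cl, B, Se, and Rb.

Rb > Se > Cl > B

B is in period 2, group 13; Cl is in period 3, group 17; Se is in period 4, group 16; Rb is in period 5, group 1.
Moving right in a period, electrons are added to the same shell under a stronger nuclear pull, so atoms get smaller; moving down, a new shell is opened and atoms get larger.
These span different periods and groups, so the two trends combine.
Cl > B: the two effects oppose for this pair; the down-group effect wins (99 vs 85 pm).
Se > Cl: both effects reinforce here, so Se is clearly the larger of the two.
Rb > Se: relative to Se, both the across-period and down-group shifts push Rb's atomic radius up.
Tabulated atomic radius (pm): B 85, Cl 99, Se 116, Rb 210.
So from largest to smallest: Rb > Se > Cl > B.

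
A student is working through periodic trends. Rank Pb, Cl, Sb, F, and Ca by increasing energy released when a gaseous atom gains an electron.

F is in period 2, group 17; Cl is in period 3, group 17; Ca is in period 4, group 2; Sb is in period 5, group 15; Pb is in period 6, group 14.
EA tends to increase across a period and decrease down a group, though the pattern is less regular than for IE or radius.
These span different periods and groups, so the two trends combine.
Pb > Ca: the two effects oppose for this pair; the across-period effect wins (35 vs 2 kJ/mol).
Sb > Pb: both effects reinforce here, so Sb is clearly the higher of the two.
F > Sb: both effects reinforce here, so F is clearly the higher of the two.
Cl > F: this pair runs against the simple trend — see the exception note.
Note the exception: Cl has a higher electron affinity than F, contrary to the simple trend — F's small 2p subshell makes the incoming electron feel strong e⁻–e⁻ repulsion, so Cl actually releases more energy on gaining an electron.
For reference (kJ/mol): F 328, Cl 349, Ca 2, Sb 103, Pb 35.
So from lowest to highest: Ca < Pb < Sb < F < Cl.

Ca, Pb, Sb, F, Cl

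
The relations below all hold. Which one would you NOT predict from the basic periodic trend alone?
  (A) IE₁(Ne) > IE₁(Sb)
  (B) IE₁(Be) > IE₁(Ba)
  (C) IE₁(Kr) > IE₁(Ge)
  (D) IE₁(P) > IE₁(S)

(D)

The general trend: IE₁ increases across a period and decreases down a group.
(A) Ne (period 2, group 18) vs Sb (period 5, group 15): the stated order agrees with the simple trend.
(B) Be (period 2, group 2) vs Ba (period 6, group 2): the stated order agrees with the simple trend.
(C) Kr (period 4, group 18) vs Ge (period 4, group 14): the stated order agrees with the simple trend.
(D) P (period 3, group 15) vs S (period 3, group 16): the stated order contradicts the simple trend.
The exception is (D): S (3p⁴) ionizes more easily than half-filled P (3p³) because the paired 3p electron in S is pushed out by e⁻–e⁻ repulsion.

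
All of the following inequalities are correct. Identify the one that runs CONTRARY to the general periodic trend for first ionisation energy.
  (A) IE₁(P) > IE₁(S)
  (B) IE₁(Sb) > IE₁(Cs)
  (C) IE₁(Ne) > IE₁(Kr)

The general trend: first ionisation energy increases across a period and decreases down a group.
(A) P (period 3, group 15) vs S (period 3, group 16): the stated order contradicts the simple trend.
(B) Sb (period 5, group 15) vs Cs (period 6, group 1): the stated order agrees with the simple trend.
(C) Ne (period 2, group 18) vs Kr (period 4, group 18): the stated order agrees with the simple trend.
The exception is (A): S (3p⁴) ionizes more easily than half-filled P (3p³) because the paired 3p electron in S is pushed out by e⁻–e⁻ repulsion.

(A)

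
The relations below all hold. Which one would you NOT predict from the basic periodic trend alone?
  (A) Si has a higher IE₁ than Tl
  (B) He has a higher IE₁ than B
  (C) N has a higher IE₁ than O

(C)

The general trend: IE₁ increases across a period and decreases down a group.
(A) Si (period 3, group 14) vs Tl (period 6, group 13): the stated order agrees with the simple trend.
(B) He (period 1, group 18) vs B (period 2, group 13): the stated order agrees with the simple trend.
(C) N (period 2, group 15) vs O (period 2, group 16): the stated order contradicts the simple trend.
The exception is (C): pairing an electron in O's 2p⁴ costs repulsion energy, so O ionizes more easily than half-filled N (2p³).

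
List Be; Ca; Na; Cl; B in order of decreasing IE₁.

Cl > Be > B > Ca > Na

Be is in period 2, group 2; B is in period 2, group 13; Na is in period 3, group 1; Cl is in period 3, group 17; Ca is in period 4, group 2.
Across a period the outer electron is held more tightly (higher IE₁); down a group it sits in a higher shell, more shielded, and comes off more easily.
Here both period and group differ, so the two effects have to be weighed against each other.
Ca > Na: period and group pull opposite ways; the across-period shift dominates (590 vs 496 kJ/mol).
B > Ca: relative to Ca, both the across-period and down-group shifts push B's first ionization energy up.
Be > B: this pair runs against the simple trend — see the exception note.
Cl > Be: period and group pull opposite ways; the across-period shift dominates (1251 vs 900 kJ/mol).
Note the exception: Be has a higher first ionization energy than B, contrary to the simple trend — removing B's lone 2p electron is easier than breaking Be's filled 2s².
Approximate values (kJ/mol): Be 900, B 801, Na 496, Cl 1251, Ca 590.
So from highest to lowest: Cl > Be > B > Ca > Na.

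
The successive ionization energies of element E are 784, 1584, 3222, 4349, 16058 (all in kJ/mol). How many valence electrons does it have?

Look for the largest jump between consecutive ionization energies: IE5/IE4 ≈ 3.7, far larger than any earlier ratio.
That jump marks the point where a core electron is being removed. So the atom has 4 valence electrons.

4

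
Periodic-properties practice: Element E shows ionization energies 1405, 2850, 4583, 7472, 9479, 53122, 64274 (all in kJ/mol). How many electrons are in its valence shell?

5

Look for the largest jump between consecutive ionization energies: IE6/IE5 ≈ 5.6, far larger than any earlier ratio.
That jump marks the point where a core electron is being removed. So the atom has 5 valence electrons.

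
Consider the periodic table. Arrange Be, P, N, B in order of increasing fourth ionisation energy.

Consider each +3 ion: Be³⁺ is already 1 electron into the core; P³⁺ still has 2 valence electrons; N³⁺ still has 2 valence electrons; B³⁺ is the bare [He] core.
Breaking into a closed-shell core is much more expensive than removing a leftover valence electron — Be and B have the largest IE_4 here.
Valence configurations: P³⁺ [Ne]3s², N³⁺ [He]2s².
Approximate IE_4 values (kJ/mol): Be 21007, P 4964, N 7475, B 25026.
Hence IE_4: P < N < Be < B.

P < N < Be < B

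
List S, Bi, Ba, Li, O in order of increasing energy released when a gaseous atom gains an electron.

Ba < Li < Bi < O < S

EA tends to increase across a period and decrease down a group, though the pattern is less regular than for IE or radius.
Here both period and group differ, so the two effects have to be weighed against each other.
Li > Ba: the two effects oppose for this pair; the down-group effect wins (60 vs 14 kJ/mol).
Bi > Li: period and group pull opposite ways; the across-period shift dominates (91 vs 60 kJ/mol).
O > Bi: both effects reinforce here, so O is clearly the higher of the two.
S > O: this pair runs against the simple trend — see the exception note.
Note the exception: S has a higher electron affinity than O, contrary to the simple trend — the compact 2p subshell of O repels the added electron more than S's larger 3p does.
Approximate values (kJ/mol): Li 60, O 141, S 200, Ba 14, Bi 91.
So from lowest to highest: Ba < Li < Bi < O < S.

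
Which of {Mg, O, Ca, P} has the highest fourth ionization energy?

After 3 electrons have been removed, what remains? Mg³⁺ is already 1 electron into the core; O³⁺ still has 3 valence electrons; Ca³⁺ is already 1 electron into the core; P³⁺ still has 2 valence electrons.
Usually core removal costs more than valence removal, but here the competition is close: a tightly held n=2 valence electron can cost more to remove than an n=3 core electron, so the actual values have to decide it.
Valence configurations: O³⁺ [He]2s²2p¹, P³⁺ [Ne]3s².
The numbers (kJ/mol): Mg 10543, O 7469, Ca 6491, P 4964.
Hence IE_4: P < Ca < O < Mg.

Mg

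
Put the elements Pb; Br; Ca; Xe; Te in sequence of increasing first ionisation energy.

Ca < Pb < Te < Br < Xe

Removing the outermost electron gets harder across a period and easier down a group.
These span different periods and groups, so the two trends combine.
Pb > Ca: period and group pull opposite ways; the across-period shift dominates (716 vs 590 kJ/mol).
Te > Pb: both effects reinforce here, so Te is clearly the higher of the two.
Br > Te: relative to Te, both the across-period and down-group shifts push Br's first ionization energy up.
Xe > Br: the two effects oppose for this pair; the across-period effect wins (1170 vs 1140 kJ/mol).
Approximate values (kJ/mol): Ca 590, Br 1140, Te 869, Xe 1170, Pb 716.
So from lowest to highest: Ca < Pb < Te < Br < Xe.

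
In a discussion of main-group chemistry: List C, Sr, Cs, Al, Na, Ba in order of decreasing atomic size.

Cs > Ba > Sr > Na > Al > C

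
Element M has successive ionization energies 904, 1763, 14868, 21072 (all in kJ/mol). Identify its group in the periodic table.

Look for the largest jump between consecutive ionization energies: IE3/IE2 ≈ 8.4, far larger than any earlier ratio.
That jump marks the point where a core electron is being removed. So the atom has 2 valence electrons.
A main-group element with 2 valence electrons is in group 2.

Group 2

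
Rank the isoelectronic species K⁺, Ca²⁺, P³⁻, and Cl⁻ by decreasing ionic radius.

P³⁻ > Cl⁻ > K⁺ > Ca²⁺

All of these have 18 electrons, so size is governed by nuclear charge alone: the more protons, the stronger the pull on the same electron cloud, and the smaller the ion.
Nuclear charges: Ca²⁺ (Z=20), K⁺ (Z=19), Cl⁻ (Z=17), P³⁻ (Z=15).
Largest to smallest: P³⁻ > Cl⁻ > K⁺ > Ca²⁺.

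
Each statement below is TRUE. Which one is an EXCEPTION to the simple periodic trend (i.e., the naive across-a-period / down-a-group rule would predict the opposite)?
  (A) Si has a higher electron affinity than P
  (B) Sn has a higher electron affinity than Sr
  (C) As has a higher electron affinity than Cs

The general trend: electron affinity increases across a period and decreases down a group.
(A) Si (period 3, group 14) vs P (period 3, group 15): the stated order contradicts the simple trend.
(B) Sn (period 5, group 14) vs Sr (period 5, group 2): the stated order agrees with the simple trend.
(C) As (period 4, group 15) vs Cs (period 6, group 1): the stated order agrees with the simple trend.
The exception is (A): adding an electron to P's half-filled 3p³ is unfavourable, so Si (3p²) has the more exothermic EA.

(A)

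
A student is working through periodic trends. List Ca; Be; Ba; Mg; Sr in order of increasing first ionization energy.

Across a period the outer electron is held more tightly (higher IE₁); down a group it sits in a higher shell, more shielded, and comes off more easily.
All are in group 2, so first ionization energy increases up the group.
So from lowest to highest: Ba < Sr < Ca < Mg < Be.

Ba < Sr < Ca < Mg < Be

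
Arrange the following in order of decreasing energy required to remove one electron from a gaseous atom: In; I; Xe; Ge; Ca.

Xe > I > Ge > Ca > In

Ca is in period 4, group 2; Ge is in period 4, group 14; In is in period 5, group 13; I is in period 5, group 17; Xe is in period 5, group 18.
Across a period the outer electron is held more tightly (higher IE₁); down a group it sits in a higher shell, more shielded, and comes off more easily.
Here both period and group differ, so the two effects have to be weighed against each other.
Ca > In: the two effects oppose for this pair; the down-group effect wins (590 vs 558 kJ/mol).
Ge > Ca: both are in period 4; the period trend gives Ge the larger value.
I > Ge: the two effects oppose for this pair; the across-period effect wins (1008 vs 762 kJ/mol).
Xe > I: both are in period 5; the period trend gives Xe the larger value.
Approximate values (kJ/mol): Ca 590, Ge 762, In 558, I 1008, Xe 1170.
So from highest to lowest: Xe > I > Ge > Ca > In.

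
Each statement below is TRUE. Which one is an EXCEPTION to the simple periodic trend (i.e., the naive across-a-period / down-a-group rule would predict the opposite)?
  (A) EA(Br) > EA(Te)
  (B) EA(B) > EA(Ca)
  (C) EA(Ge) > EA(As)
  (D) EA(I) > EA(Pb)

The general trend: electron affinity increases across a period and decreases down a group.
(A) Br (period 4, group 17) vs Te (period 5, group 16): the stated order agrees with the simple trend.
(B) B (period 2, group 13) vs Ca (period 4, group 2): the stated order agrees with the simple trend.
(C) Ge (period 4, group 14) vs As (period 4, group 15): the stated order contradicts the simple trend.
(D) I (period 5, group 17) vs Pb (period 6, group 14): the stated order agrees with the simple trend.
The exception is (C): adding an electron to As's half-filled 4p³ is unfavourable, so Ge (4p²) has the more exothermic EA.

(C)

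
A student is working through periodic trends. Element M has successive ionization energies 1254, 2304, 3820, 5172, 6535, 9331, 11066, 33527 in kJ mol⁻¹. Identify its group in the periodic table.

Look for the largest jump between consecutive ionization energies: IE8/IE7 ≈ 3.0, far larger than any earlier ratio.
That jump marks the point where a core electron is being removed. So the atom has 7 valence electrons.
A main-group element with 7 valence electrons is in group 17.

Group 17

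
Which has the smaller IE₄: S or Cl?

The fourth ionization energy removes an electron from the +3 ion. For each element: S³⁺ still has 3 valence electrons; Cl³⁺ still has 4 valence electrons.
All are still removing valence electrons, so compare the +3 ions as you would atoms: IE_4 generally rises across a period (higher Z_eff) and falls down a group (larger shell), subject to the usual subshell exceptions.
Valence configurations: S³⁺ [Ne]3s²3p¹, Cl³⁺ [Ne]3s²3p².
Tabulated IE_4 (kJ/mol): S 4556, Cl 5159.
Overall IE_4 order: S < Cl.

S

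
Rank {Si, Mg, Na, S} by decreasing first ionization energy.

Na is in period 3, group 1; Mg is in period 3, group 2; Si is in period 3, group 14; S is in period 3, group 16.
Removing the outermost electron gets harder across a period and easier down a group.
All lie in period 3, so first ionization energy increases left to right.
So from highest to lowest: S > Si > Mg > Na.

S > Si > Mg > Na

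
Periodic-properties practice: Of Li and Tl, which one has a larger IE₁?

Tl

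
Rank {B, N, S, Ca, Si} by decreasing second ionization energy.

After 1 electron has been removed, what remains? B⁺ still has 2 valence electrons; N⁺ still has 4 valence electrons; S⁺ still has 5 valence electrons; Ca⁺ still has 1 valence electron; Si⁺ still has 3 valence electrons.
All are still removing valence electrons, so compare the +1 ions as you would atoms: IE_2 generally rises across a period (higher Z_eff) and falls down a group (larger shell), subject to the usual subshell exceptions.
Valence configurations: B⁺ [He]2s², N⁺ [He]2s²2p², S⁺ [Ne]3s²3p³, Ca⁺ [Ar]4s¹, Si⁺ [Ne]3s²3p¹.
Tabulated IE_2 (kJ/mol): B 2427, N 2856, S 2252, Ca 1145, Si 1577.
Putting it together, IE_2: Ca < Si < S < B < N.

N, B, S, Si, Ca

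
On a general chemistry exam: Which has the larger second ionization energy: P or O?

After 1 electron has been removed, what remains? P⁺ still has 4 valence electrons; O⁺ still has 5 valence electrons.
All are still removing valence electrons, so compare the +1 ions as you would atoms: IE_2 generally rises across a period (higher Z_eff) and falls down a group (larger shell), subject to the usual subshell exceptions.
Valence configurations: P⁺ [Ne]3s²3p², O⁺ [He]2s²2p³.
The numbers (kJ/mol): P 1907, O 3388.
So the second ionization energies run P < O.

O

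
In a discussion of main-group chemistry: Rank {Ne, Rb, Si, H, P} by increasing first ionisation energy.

Rb < Si < P < H < Ne

H is in period 1, group 1; Ne is in period 2, group 18; Si is in period 3, group 14; P is in period 3, group 15; Rb is in period 5, group 1.
Removing the outermost electron gets harder across a period and easier down a group.
These span different periods and groups, so the two trends combine.
Si > Rb: relative to Rb, both the across-period and down-group shifts push Si's first ionization energy up.
P > Si: both are in period 3; the period trend gives P the larger value.
H > P: the two effects oppose for this pair; the down-group effect wins (1312 vs 1012 kJ/mol).
Ne > H: the two effects oppose for this pair; the across-period effect wins (2081 vs 1312 kJ/mol).
Tabulated first ionization energy (kJ/mol): H 1312, Ne 2081, Si 786, P 1012, Rb 403.
So from lowest to highest: Rb < Si < P < H < Ne.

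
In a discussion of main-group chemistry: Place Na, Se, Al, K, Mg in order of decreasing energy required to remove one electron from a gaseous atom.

Se > Mg > Al > Na > K

Na is in period 3, group 1; Mg is in period 3, group 2; Al is in period 3, group 13; K is in period 4, group 1; Se is in period 4, group 16.
IE₁ increases left→right with effective nuclear charge and decreases top→bottom as the valence shell moves farther out.
Neither a single period nor a single group — weigh both effects.
Na > K: Na sits above K in group 1, so the down-group effect alone puts Na higher.
Al > Na: Al lies to the right of Na in period 3, so the across-period effect alone puts Al higher.
Mg > Al: this pair runs against the simple trend — see the exception note.
Se > Mg: the two effects oppose for this pair; the across-period effect wins (941 vs 738 kJ/mol).
Note the exception: Mg has a higher first ionization energy than Al, contrary to the simple trend — Al's single 3p electron is easier to remove than one from Mg's filled 3s².
Approximate values (kJ/mol): Na 496, Mg 738, Al 578, K 419, Se 941.
So from highest to lowest: Se > Mg > Al > Na > K.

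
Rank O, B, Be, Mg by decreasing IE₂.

O, B, Be, Mg

Consider each +1 ion: O⁺ still has 5 valence electrons; B⁺ still has 2 valence electrons; Be⁺ still has 1 valence electron; Mg⁺ still has 1 valence electron.
All are still removing valence electrons, so compare the +1 ions as you would atoms: IE_2 generally rises across a period (higher Z_eff) and falls down a group (larger shell), subject to the usual subshell exceptions.
Valence configurations: O⁺ [He]2s²2p³, B⁺ [He]2s², Be⁺ [He]2s¹, Mg⁺ [Ne]3s¹.
Tabulated IE_2 (kJ/mol): O 3388, B 2427, Be 1757, Mg 1451.
Overall IE_2 order: Mg < Be < B < O.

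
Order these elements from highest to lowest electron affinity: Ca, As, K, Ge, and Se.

Se > Ge > As > K > Ca

K is in period 4, group 1; Ca is in period 4, group 2; Ge is in period 4, group 14; As is in period 4, group 15; Se is in period 4, group 16.
Electron affinity generally becomes more exothermic across a period toward the halogens and less exothermic down a group.
All lie in period 4; the across-period trend (electron affinity increases left to right) applies, with the exception below.
Note the exception: K has a higher electron affinity than Ca, contrary to the simple trend — adding an electron to Ca (ns²) has to open a new, higher-energy np subshell, which is unfavourable.
Note the exception: Ge has a higher electron affinity than As, contrary to the simple trend — adding an electron to As's half-filled 4p³ is unfavourable, so Ge (4p²) has the more exothermic EA.
Tabulated electron affinity (kJ/mol): K 48, Ca 2, Ge 119, As 78, Se 195.
So from highest to lowest: Se > Ge > As > K > Ca.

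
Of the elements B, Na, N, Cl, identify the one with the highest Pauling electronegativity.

EN rises left→right (higher Z_eff, smaller atoms) and falls top→bottom (larger, more shielded atoms).
Here both period and group differ, so the two effects have to be weighed against each other.
B > Na: relative to Na, both the across-period and down-group shifts push B's electronegativity up.
N > B: N lies to the right of B in period 2, so the across-period effect alone puts N higher.
Cl > N: the two effects oppose for this pair; the across-period effect wins (3.16 vs 3.04).
Tabulated electronegativity (Pauling): B 2.04, N 3.04, Na 0.93, Cl 3.16.
The highest Pauling electronegativity among these belongs to Cl.

Cl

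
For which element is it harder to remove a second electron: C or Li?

IE_2 is the cost of taking one more electron from the +1 cation: C⁺ still has 3 valence electrons; Li⁺ is the bare [He] core.
Core electrons are held far more tightly than valence electrons, so Li tops the IE_2 order.
Tabulated IE_2 (kJ/mol): C 2353, Li 7298.
So the second ionization energies run C < Li.

Li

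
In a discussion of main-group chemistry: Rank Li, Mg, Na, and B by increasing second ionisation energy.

Mg < B < Na < Li

IE_2 is the cost of taking one more electron from the +1 cation: Li⁺ is the bare [He] core; Mg⁺ still has 1 valence electron; Na⁺ is the bare [Ne] core; B⁺ still has 2 valence electrons.
Breaking into a closed-shell core is much more expensive than removing a leftover valence electron — Na and Li have the largest IE_2 here.
Valence configurations: Mg⁺ [Ne]3s¹, B⁺ [He]2s².
Approximate IE_2 values (kJ/mol): Li 7298, Mg 1451, Na 4562, B 2427.
Overall IE_2 order: Mg < B < Na < Li.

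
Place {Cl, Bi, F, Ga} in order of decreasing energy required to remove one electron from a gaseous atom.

F, Cl, Bi, Ga

Across a period the outer electron is held more tightly (higher IE₁); down a group it sits in a higher shell, more shielded, and comes off more easily.
Neither a single period nor a single group — weigh both effects.
Bi > Ga: the two effects oppose for this pair; the across-period effect wins (703 vs 579 kJ/mol).
Cl > Bi: relative to Bi, both the across-period and down-group shifts push Cl's first ionization energy up.
F > Cl: they share group 17; the group trend gives F the larger value.
For reference (kJ/mol): F 1681, Cl 1251, Ga 579, Bi 703.
So from highest to lowest: F > Cl > Bi > Ga.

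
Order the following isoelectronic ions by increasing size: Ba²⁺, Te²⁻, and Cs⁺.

All of these have 54 electrons, so size is governed by nuclear charge alone: the more protons, the stronger the pull on the same electron cloud, and the smaller the ion.
Nuclear charges: Ba²⁺ (Z=56), Cs⁺ (Z=55), Te²⁻ (Z=52).
Smallest to largest: Ba²⁺ < Cs⁺ < Te²⁻.

Ba²⁺, Cs⁺, Te²⁻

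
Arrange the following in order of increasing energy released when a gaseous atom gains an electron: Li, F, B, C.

B < Li < C < F

Li is in period 2, group 1; B is in period 2, group 13; C is in period 2, group 14; F is in period 2, group 17.
Adding an electron releases more energy for atoms nearer the top right (short of the noble gases).
All lie in period 2; the across-period trend (electron affinity increases left to right) applies, with the exception below.
Note the exception: Li has a higher electron affinity than B, contrary to the simple trend — B's ns²np¹ configuration gives only a small electron affinity — the sparsely filled np subshell binds an added electron weakly.
Tabulated electron affinity (kJ/mol): Li 60, B 27, C 122, F 328.
So from lowest to highest: B < Li < C < F.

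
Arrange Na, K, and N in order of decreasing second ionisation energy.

After 1 electron has been removed, what remains? Na⁺ is the bare [Ne] core; K⁺ is the bare [Ar] core; N⁺ still has 4 valence electrons.
Core electrons are held far more tightly than valence electrons, so K and Na top the IE_2 order.
Tabulated IE_2 (kJ/mol): Na 4562, K 3052, N 2856.
Overall IE_2 order: N < K < Na.

Na > K > N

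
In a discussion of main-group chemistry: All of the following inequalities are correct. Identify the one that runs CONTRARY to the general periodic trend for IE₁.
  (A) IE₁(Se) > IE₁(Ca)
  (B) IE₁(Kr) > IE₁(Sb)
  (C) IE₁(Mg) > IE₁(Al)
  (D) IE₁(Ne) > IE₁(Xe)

(C)

The general trend: IE₁ increases across a period and decreases down a group.
(A) Se (period 4, group 16) vs Ca (period 4, group 2): the stated order agrees with the simple trend.
(B) Kr (period 4, group 18) vs Sb (period 5, group 15): the stated order agrees with the simple trend.
(C) Mg (period 3, group 2) vs Al (period 3, group 13): the stated order contradicts the simple trend.
(D) Ne (period 2, group 18) vs Xe (period 5, group 18): the stated order agrees with the simple trend.
The exception is (C): Al's single 3p electron is easier to remove than one from Mg's filled 3s².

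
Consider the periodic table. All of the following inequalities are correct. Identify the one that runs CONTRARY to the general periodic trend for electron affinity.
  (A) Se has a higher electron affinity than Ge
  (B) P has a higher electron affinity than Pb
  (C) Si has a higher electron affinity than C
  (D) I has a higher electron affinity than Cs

(C)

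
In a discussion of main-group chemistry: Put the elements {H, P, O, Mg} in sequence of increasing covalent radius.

H < O < P < Mg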